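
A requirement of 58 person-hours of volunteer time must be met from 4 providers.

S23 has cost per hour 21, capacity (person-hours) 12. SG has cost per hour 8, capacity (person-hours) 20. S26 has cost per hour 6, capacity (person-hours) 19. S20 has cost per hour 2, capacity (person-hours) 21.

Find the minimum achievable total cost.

Cheapest first:
Take 21 from S20 at 2 → need 37 more.
S26 (6): use full 19 → 18 person-hours to go.
Take 18 from SG at 8 to finish.
S23: unused.
Cost = 21×2 + 19×6 + 18×8 = 300.

300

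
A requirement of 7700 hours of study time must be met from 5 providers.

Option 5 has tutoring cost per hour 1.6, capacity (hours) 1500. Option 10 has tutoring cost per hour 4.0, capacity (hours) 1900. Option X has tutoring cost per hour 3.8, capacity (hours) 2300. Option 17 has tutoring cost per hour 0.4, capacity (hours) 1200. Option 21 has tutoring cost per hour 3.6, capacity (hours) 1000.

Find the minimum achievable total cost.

22020

Fill from the cheapest provider first.
Take 1200 from Option 17 at 0.4 → need 6500 more.
Option 5 at 1.6: take all 1500 hours → 5000 still needed.
Take 1000 from Option 21 at 3.6 → need 4000 more.
Option X at 3.8: take all 2300 hours → 1700 still needed.
Option 10 (4.0): take the remaining 1700 → done.
Cost = 1200×0.4 + 1500×1.6 + 1000×3.6 + 2300×3.8 + 1700×4.0 = 22020.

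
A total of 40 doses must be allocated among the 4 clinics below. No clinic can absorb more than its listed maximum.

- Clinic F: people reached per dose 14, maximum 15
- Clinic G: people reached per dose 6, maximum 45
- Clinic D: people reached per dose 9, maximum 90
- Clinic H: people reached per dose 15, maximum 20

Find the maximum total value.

Highest people reached per dose first: Clinic H 15 > Clinic F 14 > Clinic D 9 > Clinic G 6.
Clinic H takes 20 to reach its cap of 20 ; 20 left.
Clinic F: +15 to 15 (cap) ; 5 left.
Only 5 left; Clinic D takes them to reach 5.
Total = 14×15 + 9×5 + 15×20 = 555.

555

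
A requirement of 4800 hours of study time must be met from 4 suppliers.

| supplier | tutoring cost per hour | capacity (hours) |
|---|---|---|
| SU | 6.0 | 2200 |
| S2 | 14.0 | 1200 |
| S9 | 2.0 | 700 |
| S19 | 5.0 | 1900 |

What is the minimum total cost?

Use suppliers in increasing cost order.
S9 (2.0): use full 700 ; 4100 hours to go.
S19 at 5.0: take all 1900 hours ; 2200 still needed.
SU (6.0): use full 2200 ; 0 hours to go.
S2: unused.
Cost = 700×2.0 + 1900×5.0 + 2200×6.0 = 24100.

24100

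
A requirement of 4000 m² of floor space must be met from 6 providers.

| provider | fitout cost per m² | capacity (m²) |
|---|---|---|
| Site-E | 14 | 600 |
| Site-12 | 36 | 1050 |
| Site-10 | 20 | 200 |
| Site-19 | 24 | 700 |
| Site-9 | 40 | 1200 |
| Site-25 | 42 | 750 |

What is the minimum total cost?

Fill from the cheapest provider first.
Site-E (14): use full 600 → 3400 m² to go.
Site-10 (20): use full 200 → 3200 m² to go.
Take 700 from Site-19 at 24 → need 2500 more.
Site-12 (36): use full 1050 → 1450 m² to go.
Site-9 (40): use full 1200 → 250 m² to go.
Site-25 at 42: take 250 of its 750 → requirement met.
Cost = 600×14 + 200×20 + 700×24 + 1050×36 + 1200×40 + 250×42 = 125500.

125500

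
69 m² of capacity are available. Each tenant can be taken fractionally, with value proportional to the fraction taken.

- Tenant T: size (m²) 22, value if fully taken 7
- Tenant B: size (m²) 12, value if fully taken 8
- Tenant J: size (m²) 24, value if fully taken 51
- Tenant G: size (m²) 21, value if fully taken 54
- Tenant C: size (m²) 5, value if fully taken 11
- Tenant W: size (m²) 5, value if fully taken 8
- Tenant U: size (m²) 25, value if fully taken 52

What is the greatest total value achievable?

155.52

Best value per unit of size first: Tenant G 54/21≈2.57, Tenant C 11/5≈2.2, Tenant J 51/24≈2.12, Tenant U 52/25≈2.08, Tenant W 8/5≈1.6, Tenant B 8/12≈0.667, Tenant T 7/22≈0.318.
Tenant G: take in full, 21 m² for value 54 ; 48 left.
Take all of Tenant C (5 m², value 11) ; 43 m² left.
Take all of Tenant J (24 m², value 51) ; 19 m² left.
Only 19 m² remain; take 19/25 of Tenant U for value 52×19/25 = 39.52.
Total value = 155.52.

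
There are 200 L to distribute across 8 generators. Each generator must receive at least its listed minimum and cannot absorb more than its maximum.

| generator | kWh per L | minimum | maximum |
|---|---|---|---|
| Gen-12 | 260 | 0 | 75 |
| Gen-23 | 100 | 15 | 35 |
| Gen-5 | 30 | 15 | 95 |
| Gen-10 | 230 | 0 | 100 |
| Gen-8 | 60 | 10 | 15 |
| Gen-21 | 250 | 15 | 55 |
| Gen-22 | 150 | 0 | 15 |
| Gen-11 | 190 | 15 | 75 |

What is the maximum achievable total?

42100

Meeting every minimum uses 0+15+15+0+10+15+0+15 = 70 L, leaving 130.
Order the generators by kWh per L: Gen-12 260 > Gen-21 250 > Gen-10 230 > Gen-11 190 > Gen-22 150 > Gen-23 100 > Gen-8 60 > Gen-5 30.
Gen-12 takes 75 more to reach its cap of 75 ; 55 left.
Gen-21 takes 40 more to reach its cap of 55 ; 15 left.
Gen-10: +15 (room for 100) → 15. Pool exhausted.
Total = 260×75 + 100×15 + 30×15 + 230×15 + 60×10 + 250×55 + 190×15 = 42100.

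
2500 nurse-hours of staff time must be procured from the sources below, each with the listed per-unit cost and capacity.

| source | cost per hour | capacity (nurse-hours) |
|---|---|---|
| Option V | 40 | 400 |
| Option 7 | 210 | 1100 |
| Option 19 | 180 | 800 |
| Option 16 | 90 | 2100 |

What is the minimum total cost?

Fill from the cheapest source first.
Take 400 from Option V at 40 — need 2100 more.
Option 16 (90): use full 2100 — 0 nurse-hours to go.
Option 19, Option 7: unused.
Cost = 400×40 + 2100×90 = 205000.

205000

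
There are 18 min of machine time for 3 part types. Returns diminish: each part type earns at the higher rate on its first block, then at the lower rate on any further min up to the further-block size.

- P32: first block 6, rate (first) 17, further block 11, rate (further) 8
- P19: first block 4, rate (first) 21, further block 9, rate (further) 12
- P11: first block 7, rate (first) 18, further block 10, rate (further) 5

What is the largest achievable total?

Rank every tier by rate: P19/first 21 > P11/first 18 > P32/first 17 > P19/second 12 > P32/second 8 > P11/second 5.
P19 first at 21: fill all 4 → 14 left.
P11 first at 18: fill all 7 → 7 left.
P32/first (17): +6 → 1 left.
1 remain; put them into P19 second at 12.
Total = 21×4 + 18×7 + 17×6 + 12×1 = 324.

324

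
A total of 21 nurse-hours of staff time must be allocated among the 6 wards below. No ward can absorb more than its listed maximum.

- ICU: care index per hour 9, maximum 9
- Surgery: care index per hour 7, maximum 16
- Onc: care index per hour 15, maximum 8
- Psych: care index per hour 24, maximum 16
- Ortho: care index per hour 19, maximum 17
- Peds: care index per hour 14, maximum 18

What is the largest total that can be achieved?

Highest care index per hour first: Psych 24 > Ortho 19 > Onc 15 > Peds 14 > ICU 9 > Surgery 7.
Psych takes 16 to reach its cap of 16 ; 5 left.
Ortho: +5 (room for 17) → 5. Pool exhausted.
Total = 24×16 + 19×5 = 479.

479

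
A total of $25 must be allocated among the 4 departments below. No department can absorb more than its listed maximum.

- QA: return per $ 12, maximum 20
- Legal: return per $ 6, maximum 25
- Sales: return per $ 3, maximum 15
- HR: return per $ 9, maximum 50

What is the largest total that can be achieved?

285

Rank by return per $: QA 12 > HR 9 > Legal 6 > Sales 3.
QA: +20 to 20 (cap) — 5 left.
HR has room for 50 but only 5 remain, so it gets 5.
Total = 12×20 + 9×5 = 285.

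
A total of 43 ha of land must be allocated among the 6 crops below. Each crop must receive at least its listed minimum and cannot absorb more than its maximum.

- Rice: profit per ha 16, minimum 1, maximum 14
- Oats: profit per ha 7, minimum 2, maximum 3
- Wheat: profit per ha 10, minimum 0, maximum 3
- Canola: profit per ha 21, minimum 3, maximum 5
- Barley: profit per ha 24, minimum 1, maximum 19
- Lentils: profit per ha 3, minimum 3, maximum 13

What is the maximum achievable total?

Meeting every minimum uses 1+2+0+3+1+3 = 10 ha, leaving 33.
Rank by profit per ha: Barley 24 > Canola 21 > Rice 16 > Wheat 10 > Oats 7 > Lentils 3.
Give Barley 18 more to hit its cap of 19 ; 15 left.
Canola: +2 to 5 (cap) ; 13 left.
Rice takes 13 more to reach its cap of 14 ; 0 left.
Total = 16×14 + 7×2 + 21×5 + 24×19 + 3×3 = 808.

808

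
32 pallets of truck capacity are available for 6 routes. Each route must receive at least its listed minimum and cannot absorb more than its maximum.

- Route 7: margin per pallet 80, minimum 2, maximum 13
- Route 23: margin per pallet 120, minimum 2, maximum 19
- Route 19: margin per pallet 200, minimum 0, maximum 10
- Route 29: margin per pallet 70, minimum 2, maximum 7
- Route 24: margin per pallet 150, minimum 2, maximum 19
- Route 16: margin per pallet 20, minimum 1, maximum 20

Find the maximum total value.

Meeting every minimum uses 2+2+0+2+2+1 = 9 pallets, leaving 23.
Rank by margin per pallet: Route 19 200 > Route 24 150 > Route 23 120 > Route 7 80 > Route 29 70 > Route 16 20.
Give Route 19 10 more to hit its cap of 10 → 13 left.
Route 24 has room for 17 more but only 13 remain, so it gets 15.
Total = 80×2 + 120×2 + 200×10 + 70×2 + 150×15 + 20×1 = 4810.

4810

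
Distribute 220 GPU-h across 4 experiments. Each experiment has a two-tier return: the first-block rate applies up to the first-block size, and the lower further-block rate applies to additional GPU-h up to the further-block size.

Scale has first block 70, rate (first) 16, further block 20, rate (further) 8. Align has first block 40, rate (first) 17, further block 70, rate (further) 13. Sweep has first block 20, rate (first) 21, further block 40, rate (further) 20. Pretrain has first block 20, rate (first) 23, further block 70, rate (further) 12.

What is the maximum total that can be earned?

Treat each block as its own option and order by rate: Pretrain/first 23 > Sweep/first 21 > Sweep/second 20 > Align/first 17 > Scale/first 16 > Align/second 13 > Pretrain/second 12 > Scale/second 8.
Pretrain/first (23): +20 ; 200 left.
Sweep first at 21: fill all 20 ; 180 left.
Fill Sweep second block (40 at 20) ; 140 left.
Fill Align first block (40 at 17) ; 100 left.
Fill Scale first block (70 at 16) ; 30 left.
Align/second: +30 of 70 at 13; pool empty.
Total = 23×20 + 21×20 + 20×40 + 17×40 + 16×70 + 13×30 = 3870.

3870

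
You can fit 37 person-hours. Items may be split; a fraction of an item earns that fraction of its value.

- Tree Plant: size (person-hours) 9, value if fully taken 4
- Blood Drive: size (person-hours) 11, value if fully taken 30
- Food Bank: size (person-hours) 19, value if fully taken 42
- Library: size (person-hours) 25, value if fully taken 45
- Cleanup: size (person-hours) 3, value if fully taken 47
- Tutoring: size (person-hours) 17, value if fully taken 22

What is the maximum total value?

126.2

Best value per unit of size first: Cleanup 47/3≈15.7, Blood Drive 30/11≈2.73, Food Bank 42/19≈2.21, Library 45/25≈1.8, Tutoring 22/17≈1.29, Tree Plant 4/9≈0.444.
Cleanup: take in full, 3 person-hours for value 47 → 34 left.
All 11 person-hours of Blood Drive fit (value 30) → 23 remain.
All 19 person-hours of Food Bank fit (value 42) → 4 remain.
Fill the last 4 person-hours with part of Library: 4/25 of it earns 7.2.
Total value = 126.2.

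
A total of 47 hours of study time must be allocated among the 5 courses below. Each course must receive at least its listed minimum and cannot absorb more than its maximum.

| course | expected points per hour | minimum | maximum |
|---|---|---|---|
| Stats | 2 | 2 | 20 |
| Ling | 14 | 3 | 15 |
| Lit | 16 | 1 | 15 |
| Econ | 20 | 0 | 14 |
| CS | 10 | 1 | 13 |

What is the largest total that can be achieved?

Meeting every minimum uses 2+3+1+0+1 = 7 hours, leaving 40.
Highest expected points per hour first: Econ 20 > Lit 16 > Ling 14 > CS 10 > Stats 2.
Give Econ 14 more to hit its cap of 14 → 26 left.
Lit: +14 to 15 (cap) → 12 left.
Ling takes 12 more to reach its cap of 15 → 0 left.
Total = 2×2 + 14×15 + 16×15 + 20×14 + 10×1 = 744.

744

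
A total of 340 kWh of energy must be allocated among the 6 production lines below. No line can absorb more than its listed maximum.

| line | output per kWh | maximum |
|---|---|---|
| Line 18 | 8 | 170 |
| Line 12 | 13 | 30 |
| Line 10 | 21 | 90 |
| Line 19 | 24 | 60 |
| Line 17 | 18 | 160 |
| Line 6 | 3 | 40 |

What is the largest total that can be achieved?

Highest output per kWh first: Line 19 24 > Line 10 21 > Line 17 18 > Line 12 13 > Line 18 8 > Line 6 3.
Give Line 19 60 to hit its cap of 60 → 280 left.
Line 10: +90 to 90 (cap) → 190 left.
Line 17: +160 to 160 (cap) → 30 left.
Line 12 takes 30 to reach its cap of 30 → 0 left.
Total = 13×30 + 21×90 + 24×60 + 18×160 = 6600.

6600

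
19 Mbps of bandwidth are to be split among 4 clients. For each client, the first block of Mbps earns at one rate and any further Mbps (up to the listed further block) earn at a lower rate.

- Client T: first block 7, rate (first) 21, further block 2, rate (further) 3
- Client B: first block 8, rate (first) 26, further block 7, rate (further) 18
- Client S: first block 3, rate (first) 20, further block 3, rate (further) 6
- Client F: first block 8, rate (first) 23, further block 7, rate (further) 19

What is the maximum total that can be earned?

455

Order all 8 blocks by rate: Client B/T1 26 > Client F/T1 23 > Client T/T1 21 > Client S/T1 20 > Client F/T2 19 > Client B/T2 18 > Client S/T2 6 > Client T/T2 3.
Client B/T1 (26): +8 → 11 left.
Client F T1 at 23: fill all 8 → 3 left.
3 remain; put them into Client T T1 at 21.
Total = 26×8 + 23×8 + 21×3 = 455.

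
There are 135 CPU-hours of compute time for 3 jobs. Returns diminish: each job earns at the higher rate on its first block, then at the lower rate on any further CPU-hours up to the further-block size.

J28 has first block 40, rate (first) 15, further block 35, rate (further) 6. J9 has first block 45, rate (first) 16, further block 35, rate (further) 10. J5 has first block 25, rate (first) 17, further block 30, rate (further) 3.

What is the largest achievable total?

1995

Order all 6 blocks by rate: J5/tier1 17 > J9/tier1 16 > J28/tier1 15 > J9/tier2 10 > J28/tier2 6 > J5/tier2 3.
J5 tier1 at 17: fill all 25 → 110 left.
J9/tier1 (16): +45 → 65 left.
Fill J28 tier1 block (40 at 15) → 25 left.
25 remain; put them into J9 tier2 at 10.
Total = 17×25 + 16×45 + 15×40 + 10×25 = 1995.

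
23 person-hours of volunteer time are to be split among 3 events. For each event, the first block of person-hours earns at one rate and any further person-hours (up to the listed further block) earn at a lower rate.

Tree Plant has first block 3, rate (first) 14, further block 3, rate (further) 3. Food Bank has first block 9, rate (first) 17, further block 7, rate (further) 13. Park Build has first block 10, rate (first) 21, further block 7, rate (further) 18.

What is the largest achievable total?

438

Rank every tier by rate: Park Build/tier1 21 > Park Build/tier2 18 > Food Bank/tier1 17 > Tree Plant/tier1 14 > Food Bank/tier2 13 > Tree Plant/tier2 3.
Park Build/tier1 (21): +10 ; 13 left.
Fill Park Build tier2 block (7 at 18) ; 6 left.
6 remain; put them into Food Bank tier1 at 17.
Total = 21×10 + 18×7 + 17×6 = 438.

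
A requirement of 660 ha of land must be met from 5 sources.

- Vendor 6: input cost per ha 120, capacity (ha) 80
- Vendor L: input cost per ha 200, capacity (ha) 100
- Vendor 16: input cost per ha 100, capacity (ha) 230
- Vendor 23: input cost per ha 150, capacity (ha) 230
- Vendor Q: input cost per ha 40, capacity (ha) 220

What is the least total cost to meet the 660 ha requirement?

60900

Use sources in increasing cost order.
Vendor Q at 40: take all 220 ha — 440 still needed.
Vendor 16 (100): use full 230 — 210 ha to go.
Take 80 from Vendor 6 at 120 — need 130 more.
Vendor 23 at 150: take 130 of its 230 — requirement met.
Vendor L: unused.
Cost = 220×40 + 230×100 + 80×120 + 130×150 = 60900.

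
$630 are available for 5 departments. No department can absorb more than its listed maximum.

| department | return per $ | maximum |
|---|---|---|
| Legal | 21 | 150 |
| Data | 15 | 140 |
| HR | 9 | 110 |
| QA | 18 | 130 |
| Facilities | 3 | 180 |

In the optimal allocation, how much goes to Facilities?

100

Rank by return per $: Legal 21 > QA 18 > Data 15 > HR 9 > Facilities 3.
Legal takes 150 to reach its cap of 150 → 480 left.
QA: +130 to 130 (cap) → 350 left.
Data takes 140 to reach its cap of 140 → 210 left.
Give HR 110 to hit its cap of 110 → 100 left.
Facilities has room for 180 but only 100 remain, so it gets 100.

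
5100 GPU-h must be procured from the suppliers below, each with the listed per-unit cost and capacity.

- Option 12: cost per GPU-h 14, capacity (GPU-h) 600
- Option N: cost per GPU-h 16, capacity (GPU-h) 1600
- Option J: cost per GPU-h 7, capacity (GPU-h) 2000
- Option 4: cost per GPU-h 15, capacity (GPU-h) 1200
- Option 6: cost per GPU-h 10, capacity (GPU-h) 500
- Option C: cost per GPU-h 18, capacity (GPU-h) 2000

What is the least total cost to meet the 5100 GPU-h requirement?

Use suppliers in increasing cost order.
Option J (7): use full 2000 → 3100 GPU-h to go.
Option 6 at 10: take all 500 GPU-h → 2600 still needed.
Take 600 from Option 12 at 14 → need 2000 more.
Option 4 at 15: take all 1200 GPU-h → 800 still needed.
Option N at 16: take 800 of its 1600 → requirement met.
Option C: unused.
Cost = 2000×7 + 500×10 + 600×14 + 1200×15 + 800×16 = 58200.

58200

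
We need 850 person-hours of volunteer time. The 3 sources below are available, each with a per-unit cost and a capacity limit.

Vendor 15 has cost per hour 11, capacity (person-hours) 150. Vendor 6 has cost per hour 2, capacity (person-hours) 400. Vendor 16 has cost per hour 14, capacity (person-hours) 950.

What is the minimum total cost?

6650

Cheapest first:
Vendor 6 at 2: take all 400 person-hours ; 450 still needed.
Vendor 15 (11): use full 150 ; 300 person-hours to go.
Take 300 from Vendor 16 at 14 to finish.
Cost = 400×2 + 150×11 + 300×14 = 6650.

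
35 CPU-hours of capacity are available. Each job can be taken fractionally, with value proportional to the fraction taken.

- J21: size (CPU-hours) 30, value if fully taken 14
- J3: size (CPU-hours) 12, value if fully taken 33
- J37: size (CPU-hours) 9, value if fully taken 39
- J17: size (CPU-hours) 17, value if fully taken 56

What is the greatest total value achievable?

Best value per unit of size first: J37 39/9≈4.33, J17 56/17≈3.29, J3 33/12≈2.75, J21 14/30≈0.467.
Take all of J37 (9 CPU-hours, value 39) → 26 CPU-hours left.
Take all of J17 (17 CPU-hours, value 56) → 9 CPU-hours left.
Only 9 CPU-hours remain; take 9/12 of J3 for value 33×9/12 = 24.75.
Total value = 119.75.

119.75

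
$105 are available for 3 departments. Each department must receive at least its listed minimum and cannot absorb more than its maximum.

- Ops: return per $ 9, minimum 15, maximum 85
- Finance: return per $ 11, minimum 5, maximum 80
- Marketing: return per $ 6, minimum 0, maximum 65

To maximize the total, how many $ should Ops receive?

Meeting every minimum uses 15+5+0 = 20 $, leaving 85.
Order the departments by return per $: Finance 11 > Ops 9 > Marketing 6.
Finance takes 75 more to reach its cap of 80 → 10 left.
Only 10 left; Ops takes them to reach 25.

25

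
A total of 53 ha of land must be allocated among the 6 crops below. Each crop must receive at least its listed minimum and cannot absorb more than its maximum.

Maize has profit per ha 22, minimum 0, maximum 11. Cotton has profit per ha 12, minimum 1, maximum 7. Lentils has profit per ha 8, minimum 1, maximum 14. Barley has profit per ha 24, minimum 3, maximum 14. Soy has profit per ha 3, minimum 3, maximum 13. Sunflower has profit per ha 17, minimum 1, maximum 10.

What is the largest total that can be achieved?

905

Meeting every minimum uses 0+1+1+3+3+1 = 9 ha, leaving 44.
Highest profit per ha first: Barley 24 > Maize 22 > Sunflower 17 > Cotton 12 > Lentils 8 > Soy 3.
Barley takes 11 more to reach its cap of 14 — 33 left.
Maize takes 11 more to reach its cap of 11 — 22 left.
Sunflower takes 9 more to reach its cap of 10 — 13 left.
Cotton takes 6 more to reach its cap of 7 — 7 left.
Lentils has room for 13 more but only 7 remain, so it gets 8.
Total = 22×11 + 12×7 + 8×8 + 24×14 + 3×3 + 17×10 = 905.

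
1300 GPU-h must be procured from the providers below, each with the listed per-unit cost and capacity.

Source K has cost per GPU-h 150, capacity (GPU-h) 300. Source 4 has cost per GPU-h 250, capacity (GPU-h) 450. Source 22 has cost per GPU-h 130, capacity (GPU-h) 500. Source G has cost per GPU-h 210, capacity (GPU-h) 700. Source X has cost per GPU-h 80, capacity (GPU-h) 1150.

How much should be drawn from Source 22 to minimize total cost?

150

Cheapest first:
Source X (80): use full 1150 — 150 GPU-h to go.
Source 22 at 130: take 150 of its 500 — requirement met.
Source K, Source G, Source 4: unused.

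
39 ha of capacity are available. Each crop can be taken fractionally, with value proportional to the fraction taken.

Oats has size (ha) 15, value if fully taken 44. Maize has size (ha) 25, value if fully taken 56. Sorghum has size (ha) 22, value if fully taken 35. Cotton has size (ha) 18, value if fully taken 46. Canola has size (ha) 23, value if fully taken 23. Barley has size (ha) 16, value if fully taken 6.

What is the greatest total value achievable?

103.44

Best value per unit of size first: Oats 44/15≈2.93, Cotton 46/18≈2.56, Maize 56/25≈2.24, Sorghum 35/22≈1.59, Canola 23/23≈1, Barley 6/16≈0.375.
All 15 ha of Oats fit (value 44) → 24 remain.
All 18 ha of Cotton fit (value 46) → 6 remain.
Fill the last 6 ha with part of Maize: 6/25 of it earns 13.44.
Total value = 103.44.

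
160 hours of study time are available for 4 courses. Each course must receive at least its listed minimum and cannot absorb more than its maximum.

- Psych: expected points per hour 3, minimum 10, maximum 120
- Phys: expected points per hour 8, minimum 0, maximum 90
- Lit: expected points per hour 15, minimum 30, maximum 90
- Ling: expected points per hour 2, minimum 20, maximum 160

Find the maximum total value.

1740

Meeting every minimum uses 10+0+30+20 = 60 hours, leaving 100.
Order the courses by expected points per hour: Lit 15 > Phys 8 > Psych 3 > Ling 2.
Lit: +60 to 90 (cap) ; 40 left.
Phys: +40 (room for 90) → 40. Pool exhausted.
Total = 3×10 + 8×40 + 15×90 + 2×20 = 1740.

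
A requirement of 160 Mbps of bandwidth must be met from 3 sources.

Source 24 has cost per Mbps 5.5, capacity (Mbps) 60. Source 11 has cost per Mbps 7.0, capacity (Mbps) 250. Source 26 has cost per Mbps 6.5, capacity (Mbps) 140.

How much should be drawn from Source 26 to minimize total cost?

Cheapest first:
Source 24 (5.5): use full 60 ; 100 Mbps to go.
Source 26 at 6.5: take 100 of its 140 ; requirement met.
Source 11: unused.

100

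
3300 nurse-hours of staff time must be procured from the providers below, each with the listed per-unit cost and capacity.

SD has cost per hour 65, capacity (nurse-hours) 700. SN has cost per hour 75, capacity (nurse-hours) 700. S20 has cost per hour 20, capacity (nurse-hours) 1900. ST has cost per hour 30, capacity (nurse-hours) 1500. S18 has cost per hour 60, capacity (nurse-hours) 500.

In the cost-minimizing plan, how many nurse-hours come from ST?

Cheapest first:
Take 1900 from S20 at 20 — need 1400 more.
Take 1400 from ST at 30 to finish.
S18, SD, SN: unused.

1400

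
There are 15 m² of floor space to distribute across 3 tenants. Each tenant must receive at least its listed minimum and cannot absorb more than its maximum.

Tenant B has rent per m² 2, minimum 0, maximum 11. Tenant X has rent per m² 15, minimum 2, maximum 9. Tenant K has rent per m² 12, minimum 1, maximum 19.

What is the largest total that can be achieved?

207

Meeting every minimum uses 0+2+1 = 3 m², leaving 12.
Order the tenants by rent per m²: Tenant X 15 > Tenant K 12 > Tenant B 2.
Tenant X takes 7 more to reach its cap of 9 → 5 left.
Tenant K: +5 (room for 18) → 6. Pool exhausted.
Total = 15×9 + 12×6 = 207.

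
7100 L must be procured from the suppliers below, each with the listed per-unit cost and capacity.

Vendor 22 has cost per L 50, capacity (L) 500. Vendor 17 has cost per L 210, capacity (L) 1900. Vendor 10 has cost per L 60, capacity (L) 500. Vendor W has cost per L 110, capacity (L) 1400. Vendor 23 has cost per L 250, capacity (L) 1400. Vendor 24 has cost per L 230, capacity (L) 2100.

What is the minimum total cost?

1266000

Fill from the cheapest supplier first.
Vendor 22 at 50: take all 500 L → 6600 still needed.
Take 500 from Vendor 10 at 60 → need 6100 more.
Vendor W (110): use full 1400 → 4700 L to go.
Vendor 17 at 210: take all 1900 L → 2800 still needed.
Vendor 24 at 230: take all 2100 L → 700 still needed.
Vendor 23 at 250: take 700 of its 1400 → requirement met.
Cost = 500×50 + 500×60 + 1400×110 + 1900×210 + 2100×230 + 700×250 = 1266000.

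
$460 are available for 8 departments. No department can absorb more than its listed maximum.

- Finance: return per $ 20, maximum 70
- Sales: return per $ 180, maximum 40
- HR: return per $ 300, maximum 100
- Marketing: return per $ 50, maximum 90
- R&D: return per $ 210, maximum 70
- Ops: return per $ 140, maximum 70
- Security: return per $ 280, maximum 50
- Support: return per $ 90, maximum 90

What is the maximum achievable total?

85800

Rank by return per $: HR 300 > Security 280 > R&D 210 > Sales 180 > Ops 140 > Support 90 > Marketing 50 > Finance 20.
HR takes 100 to reach its cap of 100 → 360 left.
Security takes 50 to reach its cap of 50 → 310 left.
R&D takes 70 to reach its cap of 70 → 240 left.
Give Sales 40 to hit its cap of 40 → 200 left.
Give Ops 70 to hit its cap of 70 → 130 left.
Give Support 90 to hit its cap of 90 → 40 left.
Only 40 left; Marketing takes them to reach 40.
Total = 180×40 + 300×100 + 50×40 + 210×70 + 140×70 + 280×50 + 90×90 = 85800.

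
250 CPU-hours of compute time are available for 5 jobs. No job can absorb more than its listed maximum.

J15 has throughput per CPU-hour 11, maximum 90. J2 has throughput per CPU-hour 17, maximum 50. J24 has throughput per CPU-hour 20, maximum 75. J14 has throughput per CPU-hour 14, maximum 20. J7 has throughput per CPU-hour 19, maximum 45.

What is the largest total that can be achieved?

Order the jobs by throughput per CPU-hour: J24 20 > J7 19 > J2 17 > J14 14 > J15 11.
J24: +75 to 75 (cap) — 175 left.
Give J7 45 to hit its cap of 45 — 130 left.
J2 takes 50 to reach its cap of 50 — 80 left.
J14 takes 20 to reach its cap of 20 — 60 left.
J15: +60 (room for 90) → 60. Pool exhausted.
Total = 11×60 + 17×50 + 20×75 + 14×20 + 19×45 = 4145.

4145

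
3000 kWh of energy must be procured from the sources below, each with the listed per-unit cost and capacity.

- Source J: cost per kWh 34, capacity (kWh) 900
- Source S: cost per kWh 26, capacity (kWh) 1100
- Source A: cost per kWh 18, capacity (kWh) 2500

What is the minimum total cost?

58000

Use sources in increasing cost order.
Take 2500 from Source A at 18 → need 500 more.
Source S at 26: take 500 of its 1100 → requirement met.
Source J: unused.
Cost = 2500×18 + 500×26 = 58000.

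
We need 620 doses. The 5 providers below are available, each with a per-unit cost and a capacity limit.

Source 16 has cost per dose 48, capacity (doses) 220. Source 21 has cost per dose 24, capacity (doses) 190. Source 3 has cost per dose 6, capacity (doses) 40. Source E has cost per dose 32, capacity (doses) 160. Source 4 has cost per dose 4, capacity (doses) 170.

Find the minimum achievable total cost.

13480

Cheapest first:
Source 4 (4): use full 170 → 450 doses to go.
Source 3 at 6: take all 40 doses → 410 still needed.
Take 190 from Source 21 at 24 → need 220 more.
Source E (32): use full 160 → 60 doses to go.
Source 16 at 48: take 60 of its 220 → requirement met.
Cost = 170×4 + 40×6 + 190×24 + 160×32 + 60×48 = 13480.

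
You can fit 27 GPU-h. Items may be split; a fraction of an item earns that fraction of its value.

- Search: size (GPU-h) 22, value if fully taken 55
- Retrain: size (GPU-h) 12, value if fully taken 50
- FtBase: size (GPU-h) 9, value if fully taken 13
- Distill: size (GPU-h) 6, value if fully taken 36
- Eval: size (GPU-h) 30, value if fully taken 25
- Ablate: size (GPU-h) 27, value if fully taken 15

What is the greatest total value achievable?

108.5

Sort by value density: Distill 36/6≈6, Retrain 50/12≈4.17, Search 55/22≈2.5, FtBase 13/9≈1.44, Eval 25/30≈0.833, Ablate 15/27≈0.556.
All 6 GPU-h of Distill fit (value 36) → 21 remain.
Take all of Retrain (12 GPU-h, value 50) → 9 GPU-h left.
9 GPU-h left: a 9/22 share of Search gives 55×9/22 = 22.5.
Total value = 108.5.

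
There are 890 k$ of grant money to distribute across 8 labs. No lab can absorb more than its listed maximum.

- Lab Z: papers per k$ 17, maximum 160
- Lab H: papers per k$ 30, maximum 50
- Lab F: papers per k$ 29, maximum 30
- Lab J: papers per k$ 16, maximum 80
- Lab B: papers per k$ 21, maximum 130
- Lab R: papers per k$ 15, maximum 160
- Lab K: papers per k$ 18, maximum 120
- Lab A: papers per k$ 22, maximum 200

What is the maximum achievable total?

Order the labs by papers per k$: Lab H 30 > Lab F 29 > Lab A 22 > Lab B 21 > Lab K 18 > Lab Z 17 > Lab J 16 > Lab R 15.
Give Lab H 50 to hit its cap of 50 ; 840 left.
Lab F: +30 to 30 (cap) ; 810 left.
Lab A: +200 to 200 (cap) ; 610 left.
Give Lab B 130 to hit its cap of 130 ; 480 left.
Lab K takes 120 to reach its cap of 120 ; 360 left.
Give Lab Z 160 to hit its cap of 160 ; 200 left.
Give Lab J 80 to hit its cap of 80 ; 120 left.
Lab R has room for 160 but only 120 remain, so it gets 120.
Total = 17×160 + 30×50 + 29×30 + 16×80 + 21×130 + 15×120 + 18×120 + 22×200 = 17460.

17460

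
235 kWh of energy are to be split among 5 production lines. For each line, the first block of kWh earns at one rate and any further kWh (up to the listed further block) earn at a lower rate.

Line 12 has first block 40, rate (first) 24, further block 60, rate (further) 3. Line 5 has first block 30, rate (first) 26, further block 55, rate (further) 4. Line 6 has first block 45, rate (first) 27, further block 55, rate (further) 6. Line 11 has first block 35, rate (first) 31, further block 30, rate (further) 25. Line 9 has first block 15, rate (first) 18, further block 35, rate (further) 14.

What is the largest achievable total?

5580

Treat each block as its own option and order by rate: Line 11/tier1 31 > Line 6/tier1 27 > Line 5/tier1 26 > Line 11/tier2 25 > Line 12/tier1 24 > Line 9/tier1 18 > Line 9/tier2 14 > Line 6/tier2 6 > Line 5/tier2 4 > Line 12/tier2 3.
Line 11 tier1 at 31: fill all 35 → 200 left.
Line 6/tier1 (27): +45 → 155 left.
Line 5 tier1 at 26: fill all 30 → 125 left.
Fill Line 11 tier2 block (30 at 25) → 95 left.
Line 12/tier1 (24): +40 → 55 left.
Line 9/tier1 (18): +15 → 40 left.
Line 9/tier2 (14): +35 → 5 left.
Line 6 tier2 at 6: only 5 left, fill 5.
Total = 31×35 + 27×45 + 26×30 + 25×30 + 24×40 + 18×15 + 14×35 + 6×5 = 5580.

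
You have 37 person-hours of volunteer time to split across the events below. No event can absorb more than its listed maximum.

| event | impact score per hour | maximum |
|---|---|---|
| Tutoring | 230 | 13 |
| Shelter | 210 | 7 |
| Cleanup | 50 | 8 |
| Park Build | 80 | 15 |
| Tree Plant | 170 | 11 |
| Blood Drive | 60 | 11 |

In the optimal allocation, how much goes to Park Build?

Rank by impact score per hour: Tutoring 230 > Shelter 210 > Tree Plant 170 > Park Build 80 > Blood Drive 60 > Cleanup 50.
Give Tutoring 13 to hit its cap of 13 → 24 left.
Give Shelter 7 to hit its cap of 7 → 17 left.
Tree Plant takes 11 to reach its cap of 11 → 6 left.
Only 6 left; Park Build takes them to reach 6.

6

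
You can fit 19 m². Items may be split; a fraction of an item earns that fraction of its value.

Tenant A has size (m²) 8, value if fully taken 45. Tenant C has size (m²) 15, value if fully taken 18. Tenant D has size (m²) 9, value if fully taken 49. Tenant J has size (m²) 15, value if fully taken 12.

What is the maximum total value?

Sort by value density: Tenant A 45/8≈5.62, Tenant D 49/9≈5.44, Tenant C 18/15≈1.2, Tenant J 12/15≈0.8.
Take all of Tenant A (8 m², value 45) ; 11 m² left.
Take all of Tenant D (9 m², value 49) ; 2 m² left.
Fill the last 2 m² with part of Tenant C: 2/15 of it earns 2.4.
Total value = 96.4.

96.4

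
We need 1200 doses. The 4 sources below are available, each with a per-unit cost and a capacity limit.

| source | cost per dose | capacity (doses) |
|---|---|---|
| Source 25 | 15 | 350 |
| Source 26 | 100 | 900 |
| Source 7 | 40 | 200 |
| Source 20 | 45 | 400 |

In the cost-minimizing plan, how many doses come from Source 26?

Fill from the cheapest source first.
Source 25 at 15: take all 350 doses → 850 still needed.
Take 200 from Source 7 at 40 → need 650 more.
Source 20 at 45: take all 400 doses → 250 still needed.
Source 26 (100): take the remaining 250 → done.

250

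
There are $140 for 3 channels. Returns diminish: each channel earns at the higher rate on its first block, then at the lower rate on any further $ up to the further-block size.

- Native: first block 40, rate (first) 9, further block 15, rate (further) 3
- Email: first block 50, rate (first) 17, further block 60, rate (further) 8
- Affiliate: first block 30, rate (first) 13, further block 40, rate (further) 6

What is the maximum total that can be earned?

1760

Rank every tier by rate: Email/tier1 17 > Affiliate/tier1 13 > Native/tier1 9 > Email/tier2 8 > Affiliate/tier2 6 > Native/tier2 3.
Fill Email tier1 block (50 at 17) — 90 left.
Fill Affiliate tier1 block (30 at 13) — 60 left.
Native/tier1 (9): +40 — 20 left.
Email/tier2: +20 of 60 at 8; pool empty.
Total = 17×50 + 13×30 + 9×40 + 8×20 = 1760.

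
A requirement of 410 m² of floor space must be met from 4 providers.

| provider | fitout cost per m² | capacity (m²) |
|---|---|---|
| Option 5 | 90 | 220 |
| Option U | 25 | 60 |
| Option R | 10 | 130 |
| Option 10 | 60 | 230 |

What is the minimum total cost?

Use providers in increasing cost order.
Take 130 from Option R at 10 → need 280 more.
Option U at 25: take all 60 m² → 220 still needed.
Option 10 (60): take the remaining 220 → done.
Option 5: unused.
Cost = 130×10 + 60×25 + 220×60 = 16000.

16000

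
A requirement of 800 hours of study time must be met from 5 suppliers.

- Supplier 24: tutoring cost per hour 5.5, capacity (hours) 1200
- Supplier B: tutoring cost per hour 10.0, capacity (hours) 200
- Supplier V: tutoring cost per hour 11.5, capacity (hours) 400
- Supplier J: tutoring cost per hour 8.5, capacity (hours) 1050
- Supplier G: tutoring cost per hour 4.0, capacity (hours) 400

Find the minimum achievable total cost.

Cheapest first:
Supplier G at 4.0: take all 400 hours — 400 still needed.
Take 400 from Supplier 24 at 5.5 to finish.
Supplier J, Supplier B, Supplier V: unused.
Cost = 400×4.0 + 400×5.5 = 3800.

3800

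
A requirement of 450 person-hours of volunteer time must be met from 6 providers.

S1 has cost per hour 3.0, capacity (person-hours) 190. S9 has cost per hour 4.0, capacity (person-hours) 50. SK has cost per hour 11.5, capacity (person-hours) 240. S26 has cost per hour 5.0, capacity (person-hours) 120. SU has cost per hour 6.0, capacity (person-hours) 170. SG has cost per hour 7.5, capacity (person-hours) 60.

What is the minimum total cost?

Use providers in increasing cost order.
Take 190 from S1 at 3.0 → need 260 more.
Take 50 from S9 at 4.0 → need 210 more.
Take 120 from S26 at 5.0 → need 90 more.
SU at 6.0: take 90 of its 170 → requirement met.
SG, SK: unused.
Cost = 190×3.0 + 50×4.0 + 120×5.0 + 90×6.0 = 1910.

1910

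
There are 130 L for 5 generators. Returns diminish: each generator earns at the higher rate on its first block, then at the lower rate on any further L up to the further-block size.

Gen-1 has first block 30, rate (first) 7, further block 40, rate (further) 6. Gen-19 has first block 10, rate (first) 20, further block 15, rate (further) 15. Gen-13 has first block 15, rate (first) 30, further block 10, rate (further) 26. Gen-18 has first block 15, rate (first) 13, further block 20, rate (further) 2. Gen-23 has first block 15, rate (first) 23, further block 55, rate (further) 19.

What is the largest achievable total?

2655

Rank every tier by rate: Gen-13/T1 30 > Gen-13/T2 26 > Gen-23/T1 23 > Gen-19/T1 20 > Gen-23/T2 19 > Gen-19/T2 15 > Gen-18/T1 13 > Gen-1/T1 7 > Gen-1/T2 6 > Gen-18/T2 2.
Gen-13 T1 at 30: fill all 15 ; 115 left.
Gen-13 T2 at 26: fill all 10 ; 105 left.
Gen-23 T1 at 23: fill all 15 ; 90 left.
Fill Gen-19 T1 block (10 at 20) ; 80 left.
Gen-23/T2 (19): +55 ; 25 left.
Fill Gen-19 T2 block (15 at 15) ; 10 left.
Gen-18 T1 at 13: only 10 left, fill 10.
Total = 30×15 + 26×10 + 23×15 + 20×10 + 19×55 + 15×15 + 13×10 = 2655.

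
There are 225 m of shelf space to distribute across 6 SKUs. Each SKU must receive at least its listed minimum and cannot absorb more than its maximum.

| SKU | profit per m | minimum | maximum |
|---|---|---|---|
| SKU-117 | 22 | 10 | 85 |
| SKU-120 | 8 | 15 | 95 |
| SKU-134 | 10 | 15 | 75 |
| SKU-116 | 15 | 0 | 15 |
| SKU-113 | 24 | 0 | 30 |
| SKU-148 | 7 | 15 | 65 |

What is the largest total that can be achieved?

Meeting every minimum uses 10+15+15+0+0+15 = 55 m, leaving 170.
Order the SKUs by profit per m: SKU-113 24 > SKU-117 22 > SKU-116 15 > SKU-134 10 > SKU-120 8 > SKU-148 7.
Give SKU-113 30 more to hit its cap of 30 ; 140 left.
SKU-117 takes 75 more to reach its cap of 85 ; 65 left.
SKU-116 takes 15 more to reach its cap of 15 ; 50 left.
Only 50 left; SKU-134 takes them to reach 65.
Total = 22×85 + 8×15 + 10×65 + 15×15 + 24×30 + 7×15 = 3690.

3690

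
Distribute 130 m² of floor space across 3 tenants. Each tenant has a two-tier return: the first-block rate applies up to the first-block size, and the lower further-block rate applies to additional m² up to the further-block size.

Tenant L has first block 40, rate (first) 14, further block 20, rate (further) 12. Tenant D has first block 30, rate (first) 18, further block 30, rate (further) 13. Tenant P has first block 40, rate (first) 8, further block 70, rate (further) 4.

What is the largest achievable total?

1810

Rank every tier by rate: Tenant D/T1 18 > Tenant L/T1 14 > Tenant D/T2 13 > Tenant L/T2 12 > Tenant P/T1 8 > Tenant P/T2 4.
Tenant D T1 at 18: fill all 30 → 100 left.
Tenant L/T1 (14): +40 → 60 left.
Fill Tenant D T2 block (30 at 13) → 30 left.
Fill Tenant L T2 block (20 at 12) → 10 left.
Tenant P T1 at 8: only 10 left, fill 10.
Total = 18×30 + 14×40 + 13×30 + 12×20 + 8×10 = 1810.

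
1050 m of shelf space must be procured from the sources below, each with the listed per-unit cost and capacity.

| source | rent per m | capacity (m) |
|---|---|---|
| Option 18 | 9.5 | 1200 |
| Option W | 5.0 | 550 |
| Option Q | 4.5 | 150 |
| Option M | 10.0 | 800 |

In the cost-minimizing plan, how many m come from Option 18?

350

Fill from the cheapest source first.
Take 150 from Option Q at 4.5 ; need 900 more.
Option W (5.0): use full 550 ; 350 m to go.
Option 18 (9.5): take the remaining 350 ; done.
Option M: unused.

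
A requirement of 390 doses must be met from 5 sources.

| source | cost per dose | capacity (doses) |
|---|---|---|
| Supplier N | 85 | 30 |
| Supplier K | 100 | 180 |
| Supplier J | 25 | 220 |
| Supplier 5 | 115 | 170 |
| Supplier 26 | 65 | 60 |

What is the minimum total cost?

19950

Cheapest first:
Supplier J (25): use full 220 → 170 doses to go.
Supplier 26 at 65: take all 60 doses → 110 still needed.
Supplier N at 85: take all 30 doses → 80 still needed.
Supplier K (100): take the remaining 80 → done.
Supplier 5: unused.
Cost = 220×25 + 60×65 + 30×85 + 80×100 = 19950.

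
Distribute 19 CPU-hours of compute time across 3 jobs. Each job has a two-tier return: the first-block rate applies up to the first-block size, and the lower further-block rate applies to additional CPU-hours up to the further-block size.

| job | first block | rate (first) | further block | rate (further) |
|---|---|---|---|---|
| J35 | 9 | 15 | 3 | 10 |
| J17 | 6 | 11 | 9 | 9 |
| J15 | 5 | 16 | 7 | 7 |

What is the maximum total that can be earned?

270

Rank every tier by rate: J15/tier1 16 > J35/tier1 15 > J17/tier1 11 > J35/tier2 10 > J17/tier2 9 > J15/tier2 7.
J15 tier1 at 16: fill all 5 — 14 left.
J35/tier1 (15): +9 — 5 left.
J17/tier1: +5 of 6 at 11; pool empty.
Total = 16×5 + 15×9 + 11×5 = 270.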